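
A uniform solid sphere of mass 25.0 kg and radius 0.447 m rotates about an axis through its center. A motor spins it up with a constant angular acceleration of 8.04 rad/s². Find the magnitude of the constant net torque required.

τ ≈ 16.1 N·m

I = (2/5)MR² = (2/5)(25.0)(0.447)² = 1.998 kg·m².
τ = Iα = (1.998)(8.040) = 16.06 N·m.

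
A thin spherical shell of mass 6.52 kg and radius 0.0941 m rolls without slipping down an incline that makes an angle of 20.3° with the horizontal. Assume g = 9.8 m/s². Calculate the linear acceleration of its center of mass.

a ≈ 2.04 m/s²

Translation along the incline: Mg sinθ − f = Ma.
Rotation about the center: fR = Iα with I = (2/3)MR². No-slip gives a = αR, so f = (I/R²)a = (2/3)M a.
Substituting: Mg sinθ = (1 + 0.6667)Ma, so a = g sinθ/(1 + 0.6667) = (9.8) sin 20.3° / 1.667 = 2.040 m/s².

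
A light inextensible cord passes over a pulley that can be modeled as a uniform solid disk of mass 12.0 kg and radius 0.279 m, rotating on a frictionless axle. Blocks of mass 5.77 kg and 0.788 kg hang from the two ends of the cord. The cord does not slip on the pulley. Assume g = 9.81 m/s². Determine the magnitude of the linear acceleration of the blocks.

a ≈ 3.89 m/s²

I = ½MR² = (1/2)(12.0)(0.279)² = 0.4670 kg·m².
Heavier block: m₁g − T₁ = m₁a. Lighter block: T₂ − m₂g = m₂a.
Pulley: (T₁ − T₂)R = Iα = I(a/R), so T₁ − T₂ = (I/R²)a = (1/2)M_p a = 6.000·a.
Adding the three: (m₁ − m₂)g = (m₁ + m₂ + 6.000)a, so a = (5.77 − 0.788)(9.81)/(5.77 + 0.788 + 6.000) = 3.892 m/s².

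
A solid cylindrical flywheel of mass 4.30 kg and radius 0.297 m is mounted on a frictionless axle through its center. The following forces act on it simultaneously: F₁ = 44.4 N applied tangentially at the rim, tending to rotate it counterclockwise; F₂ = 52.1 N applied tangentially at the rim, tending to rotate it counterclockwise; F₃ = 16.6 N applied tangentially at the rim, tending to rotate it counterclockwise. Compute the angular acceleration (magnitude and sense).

I = ½MR² = (1/2)(4.30)(0.297)² = 0.1896 kg·m².
Taking counterclockwise as positive: τ₁ = +(44.4)(0.297) = +13.19 N·m; τ₂ = +(52.1)(0.297) = +15.47 N·m; τ₃ = +(16.6)(0.297) = +4.930 N·m.
Net torque τ = 33.59 N·m.
α = τ/I = 33.59/0.1896 = 177.1 rad/s².

α ≈ 177 rad/s², counterclockwise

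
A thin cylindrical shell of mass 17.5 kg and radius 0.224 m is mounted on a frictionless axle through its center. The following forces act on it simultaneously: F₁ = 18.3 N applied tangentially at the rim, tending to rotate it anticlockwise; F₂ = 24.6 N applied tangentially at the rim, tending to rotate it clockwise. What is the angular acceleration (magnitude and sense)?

I = MR² = (17.5)(0.224)² = 0.8781 kg·m².
Taking anticlockwise as positive: τ₁ = +(18.3)(0.224) = +4.099 N·m; τ₂ = −(24.6)(0.224) = −5.510 N·m.
Net torque τ = -1.411 N·m.
α = τ/I = -1.411/0.8781 = -1.607 rad/s².

α ≈ 1.61 rad/s², clockwise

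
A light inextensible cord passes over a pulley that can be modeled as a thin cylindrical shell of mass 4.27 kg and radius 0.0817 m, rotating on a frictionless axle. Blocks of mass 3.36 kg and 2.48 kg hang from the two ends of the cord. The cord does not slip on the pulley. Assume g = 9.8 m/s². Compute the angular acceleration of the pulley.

α ≈ 10.4 rad/s²

I = MR² = (4.27)(0.0817)² = 0.02850 kg·m².
Heavier block: m₁g − T₁ = m₁a. Lighter block: T₂ − m₂g = m₂a.
Pulley: (T₁ − T₂)R = Iα = I(a/R), so T₁ − T₂ = (I/R²)a = 1·M_p a = 4.270·a.
Adding the three: (m₁ − m₂)g = (m₁ + m₂ + 4.270)a, so a = (3.36 − 2.48)(9.8)/(3.36 + 2.48 + 4.270) = 0.8530 m/s².
α = a/R = 0.8530/0.0817 = 10.44 rad/s².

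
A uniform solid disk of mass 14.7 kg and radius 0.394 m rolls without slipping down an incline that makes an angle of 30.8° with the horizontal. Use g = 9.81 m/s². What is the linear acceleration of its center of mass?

a ≈ 3.35 m/s²

Translation along the incline: Mg sinθ − f = Ma.
Rotation about the center: fR = Iα with I = ½MR². No-slip gives a = αR, so f = (I/R²)a = (1/2)M a.
Substituting: Mg sinθ = (1 + 0.5000)Ma, so a = g sinθ/(1 + 0.5000) = (9.81) sin 30.8° / 1.500 = 3.349 m/s².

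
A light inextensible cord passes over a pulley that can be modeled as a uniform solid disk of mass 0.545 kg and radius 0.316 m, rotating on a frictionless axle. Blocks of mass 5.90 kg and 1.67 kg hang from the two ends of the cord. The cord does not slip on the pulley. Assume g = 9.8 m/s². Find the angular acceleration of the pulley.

I = ½MR² = (1/2)(0.545)(0.316)² = 0.02721 kg·m².
Heavier block: m₁g − T₁ = m₁a. Lighter block: T₂ − m₂g = m₂a.
Pulley: (T₁ − T₂)R = Iα = I(a/R), so T₁ − T₂ = (I/R²)a = (1/2)M_p a = 0.2725·a.
Adding the three: (m₁ − m₂)g = (m₁ + m₂ + 0.2725)a, so a = (5.90 − 1.67)(9.8)/(5.90 + 1.67 + 0.2725) = 5.286 m/s².
α = a/R = 5.286/0.316 = 16.73 rad/s².

α ≈ 16.7 rad/s²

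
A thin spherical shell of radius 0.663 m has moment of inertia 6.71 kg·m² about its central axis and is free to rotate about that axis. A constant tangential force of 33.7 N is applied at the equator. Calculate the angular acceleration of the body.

α ≈ 3.33 rad/s²

τ = F R = (33.7)(0.663) = 22.34 N·m.
From τ = Iα: α = 22.34/6.710 = 3.330 rad/s².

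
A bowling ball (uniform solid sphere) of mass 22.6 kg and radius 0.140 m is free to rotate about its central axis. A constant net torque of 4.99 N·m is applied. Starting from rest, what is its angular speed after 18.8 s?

I = (2/5)MR² = (2/5)(22.6)(0.140)² = 0.1772 kg·m².
α = τ/I = 4.99/0.1772 = 28.16 rad/s².
ω = ω₀ + αt = 0 + (28.16)(18.8) = 529.5 rad/s.

ω ≈ 529 rad/s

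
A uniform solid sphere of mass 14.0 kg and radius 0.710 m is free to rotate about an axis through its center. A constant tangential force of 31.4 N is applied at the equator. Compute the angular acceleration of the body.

I = (2/5)MR² = (2/5)(14.0)(0.710)² = 2.823 kg·m².
τ = F R = (31.4)(0.710) = 22.29 N·m.
Newton's second law for rotation, τ = Iα, gives α = τ/I = 22.29/2.823 = 7.897 rad/s².

α ≈ 7.90 rad/s²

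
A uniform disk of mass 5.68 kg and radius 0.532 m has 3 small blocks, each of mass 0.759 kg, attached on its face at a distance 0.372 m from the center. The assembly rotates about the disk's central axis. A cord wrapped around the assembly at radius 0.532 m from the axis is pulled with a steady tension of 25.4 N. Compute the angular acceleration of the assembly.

I_disk = ½MR² = ½(5.68)(0.532)² = 0.8038 kg·m².
I_blocks = 3·m·r² = 3(0.759)(0.372)² = 0.3151 kg·m².
Total I = 1.119 kg·m².
τ = F r = (25.4)(0.532) = 13.51 N·m.
α = τ/I = 13.51/1.119 = 12.08 rad/s².

α ≈ 12.1 rad/s²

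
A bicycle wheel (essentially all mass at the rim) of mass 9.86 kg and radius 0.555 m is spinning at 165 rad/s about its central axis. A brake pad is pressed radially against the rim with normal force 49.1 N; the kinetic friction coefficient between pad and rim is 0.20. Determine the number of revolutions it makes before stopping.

≈ 1210 revolutions

I = MR² = (9.86)(0.555)² = 3.037 kg·m².
Friction force f = μN = (0.20)(49.1) = 9.820 N at the rim; torque magnitude τ = fR = 5.450 N·m, opposing ω.
|α| = τ/I = 5.450/3.037 = 1.794 rad/s² (deceleration).
ω² = ω₀² − 2|α|θ with ω = 0 ⇒ θ = ω₀²/(2|α|) = 7586 rad = 1207 rev.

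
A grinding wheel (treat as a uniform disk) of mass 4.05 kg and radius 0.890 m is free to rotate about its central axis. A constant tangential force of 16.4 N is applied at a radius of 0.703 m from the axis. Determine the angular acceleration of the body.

I = ½MR² = (1/2)(4.05)(0.890)² = 1.604 kg·m².
τ = F·r = (16.4)(0.703) = 11.53 N·m.
Newton's second law for rotation, τ = Iα, gives α = τ/I = 11.53/1.604 = 7.188 rad/s².

α ≈ 7.19 rad/s²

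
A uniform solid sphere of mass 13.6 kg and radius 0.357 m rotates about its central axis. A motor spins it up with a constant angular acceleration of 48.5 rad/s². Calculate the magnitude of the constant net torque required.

I = (2/5)MR² = (2/5)(13.6)(0.357)² = 0.6933 kg·m².
τ = Iα = (0.6933)(48.50) = 33.63 N·m.

τ ≈ 33.6 N·m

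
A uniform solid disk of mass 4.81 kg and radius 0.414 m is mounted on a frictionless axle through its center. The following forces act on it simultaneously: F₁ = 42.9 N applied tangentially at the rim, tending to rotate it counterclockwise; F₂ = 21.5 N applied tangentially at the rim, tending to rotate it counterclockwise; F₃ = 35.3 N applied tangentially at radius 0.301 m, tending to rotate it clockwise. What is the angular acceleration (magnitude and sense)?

I = ½MR² = (1/2)(4.81)(0.414)² = 0.4122 kg·m².
Taking counterclockwise as positive: τ₁ = +(42.9)(0.414) = +17.76 N·m; τ₂ = +(21.5)(0.414) = +8.901 N·m; τ₃ = −(35.3)(0.301) = −10.63 N·m.
Net torque τ = 16.04 N·m.
α = τ/I = 16.04/0.4122 = 38.90 rad/s².

α ≈ 38.9 rad/s², counterclockwise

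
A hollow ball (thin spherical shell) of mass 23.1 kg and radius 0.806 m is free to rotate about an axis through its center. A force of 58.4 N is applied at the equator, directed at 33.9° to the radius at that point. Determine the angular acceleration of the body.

α ≈ 2.62 rad/s²

I = (2/3)MR² = (2/3)(23.1)(0.806)² = 10.00 kg·m².
Only the tangential component produces torque: τ = F R sinθ = (58.4)(0.806) sin 33.9° = 26.25 N·m.
From τ = Iα: α = 26.25/10.00 = 2.624 rad/s².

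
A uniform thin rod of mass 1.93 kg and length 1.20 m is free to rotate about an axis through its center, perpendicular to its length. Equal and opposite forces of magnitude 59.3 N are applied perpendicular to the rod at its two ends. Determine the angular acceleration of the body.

I = (1/12)ML² = (1/12)(1.93)(1.20)² = 0.2316 kg·m².
The couple gives τ = F·(L/2) + F·(L/2) = F L = (59.3)(1.20) = 71.16 N·m.
Newton's second law for rotation, τ = Iα, gives α = τ/I = 71.16/0.2316 = 307.3 rad/s².

α ≈ 307 rad/s²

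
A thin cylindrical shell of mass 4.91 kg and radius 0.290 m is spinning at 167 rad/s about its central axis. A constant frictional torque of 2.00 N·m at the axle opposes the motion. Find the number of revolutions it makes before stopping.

≈ 458 revolutions

I = MR² = (4.91)(0.290)² = 0.4129 kg·m².
The net torque has magnitude 2.00 N·m, opposing ω.
|α| = τ/I = 2.000/0.4129 = 4.843 rad/s² (deceleration).
ω² = ω₀² − 2|α|θ with ω = 0 ⇒ θ = ω₀²/(2|α|) = 2879 rad = 458.2 rev.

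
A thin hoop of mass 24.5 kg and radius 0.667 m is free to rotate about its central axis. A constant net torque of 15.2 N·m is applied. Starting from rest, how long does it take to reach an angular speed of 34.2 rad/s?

t ≈ 24.5 s

I = MR² = (24.5)(0.667)² = 10.90 kg·m².
α = τ/I = 15.2/10.90 = 1.395 rad/s².
ω = αt ⇒ t = ω/α = 34.2/1.395 = 24.52 s.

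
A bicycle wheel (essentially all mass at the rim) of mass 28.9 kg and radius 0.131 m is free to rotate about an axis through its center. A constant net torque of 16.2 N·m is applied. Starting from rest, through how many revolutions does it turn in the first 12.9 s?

I = MR² = (28.9)(0.131)² = 0.4960 kg·m².
α = τ/I = 16.2/0.4960 = 32.66 rad/s².
θ = ½αt² = ½(32.66)(12.9)² = 2718 rad.
Revolutions = θ/(2π) = 432.6.

≈ 433 revolutions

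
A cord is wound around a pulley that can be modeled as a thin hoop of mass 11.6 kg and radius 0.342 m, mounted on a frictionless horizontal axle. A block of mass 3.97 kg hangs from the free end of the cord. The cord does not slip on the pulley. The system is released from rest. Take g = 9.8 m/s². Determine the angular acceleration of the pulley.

I = MR² = (11.6)(0.342)² = 1.357 kg·m².
Block: mg − T = ma. Pulley: TR = Iα. No-slip: a = αR, so T = (I/R²)a = 11.60·a.
Then mg = (m + 11.60)a, so a = (3.97)(9.8)/(3.97 + 11.60) = 2.499 m/s².
α = a/R = 2.499/0.342 = 7.306 rad/s².

α ≈ 7.31 rad/s²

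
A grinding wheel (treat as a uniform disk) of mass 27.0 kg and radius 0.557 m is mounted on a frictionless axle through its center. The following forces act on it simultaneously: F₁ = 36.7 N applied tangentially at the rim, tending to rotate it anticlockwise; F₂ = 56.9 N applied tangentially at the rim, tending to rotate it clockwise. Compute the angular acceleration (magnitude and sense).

I = ½MR² = (1/2)(27.0)(0.557)² = 4.188 kg·m².
Taking anticlockwise as positive: τ₁ = +(36.7)(0.557) = +20.44 N·m; τ₂ = −(56.9)(0.557) = −31.69 N·m.
Net torque τ = -11.25 N·m.
α = τ/I = -11.25/4.188 = -2.686 rad/s².

α ≈ 2.69 rad/s², clockwise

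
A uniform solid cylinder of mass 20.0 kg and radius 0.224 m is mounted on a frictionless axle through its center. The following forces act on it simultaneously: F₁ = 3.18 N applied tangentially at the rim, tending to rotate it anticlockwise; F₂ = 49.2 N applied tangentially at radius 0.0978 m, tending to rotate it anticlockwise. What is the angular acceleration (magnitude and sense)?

α ≈ 11.0 rad/s², anticlockwise

I = ½MR² = (1/2)(20.0)(0.224)² = 0.5018 kg·m².
Taking anticlockwise as positive: τ₁ = +(3.18)(0.224) = +0.7123 N·m; τ₂ = +(49.2)(0.0978) = +4.812 N·m.
Net torque τ = 5.524 N·m.
α = τ/I = 5.524/0.5018 = 11.01 rad/s².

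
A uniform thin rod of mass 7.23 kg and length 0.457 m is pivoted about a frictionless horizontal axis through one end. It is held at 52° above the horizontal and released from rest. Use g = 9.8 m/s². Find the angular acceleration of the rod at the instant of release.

About the pivot, I = (1/3)ML² = (1/3)(7.23)(0.457)² = 0.5033 kg·m².
The weight acts at the center, a distance L/2 = 0.2285 m from the pivot; τ = Mg(L/2) cos 52° = 9.968 N·m.
α = τ/I = 9.968/0.5033 = 19.80 rad/s².

α ≈ 19.8 rad/s²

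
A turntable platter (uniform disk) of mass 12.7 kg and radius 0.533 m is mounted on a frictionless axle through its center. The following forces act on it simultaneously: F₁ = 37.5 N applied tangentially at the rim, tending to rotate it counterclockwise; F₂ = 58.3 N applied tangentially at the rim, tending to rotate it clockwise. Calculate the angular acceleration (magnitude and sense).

α ≈ 6.15 rad/s², clockwise

I = ½MR² = (1/2)(12.7)(0.533)² = 1.804 kg·m².
Taking counterclockwise as positive: τ₁ = +(37.5)(0.533) = +19.99 N·m; τ₂ = −(58.3)(0.533) = −31.07 N·m.
Net torque τ = -11.09 N·m.
α = τ/I = -11.09/1.804 = -6.146 rad/s².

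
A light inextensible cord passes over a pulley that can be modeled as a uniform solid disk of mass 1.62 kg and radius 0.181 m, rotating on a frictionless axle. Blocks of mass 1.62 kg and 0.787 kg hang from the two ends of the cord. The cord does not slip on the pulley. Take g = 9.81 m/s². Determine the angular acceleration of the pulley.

I = ½MR² = (1/2)(1.62)(0.181)² = 0.02654 kg·m².
Heavier block: m₁g − T₁ = m₁a. Lighter block: T₂ − m₂g = m₂a.
Pulley: (T₁ − T₂)R = Iα = I(a/R), so T₁ − T₂ = (I/R²)a = (1/2)M_p a = 0.8100·a.
Adding the three: (m₁ − m₂)g = (m₁ + m₂ + 0.8100)a, so a = (1.62 − 0.787)(9.81)/(1.62 + 0.787 + 0.8100) = 2.540 m/s².
α = a/R = 2.540/0.181 = 14.03 rad/s².

α ≈ 14.0 rad/s²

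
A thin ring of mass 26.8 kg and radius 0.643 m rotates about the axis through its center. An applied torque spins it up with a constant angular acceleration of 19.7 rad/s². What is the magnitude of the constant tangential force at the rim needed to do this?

F ≈ 339 N

I = MR² = (26.8)(0.643)² = 11.08 kg·m².
The required torque is τ = Iα = (11.08)(19.70) = 218.3 N·m.
A tangential force at the rim gives τ = FR, so F = τ/R = 218.3/0.643 = 339.5 N.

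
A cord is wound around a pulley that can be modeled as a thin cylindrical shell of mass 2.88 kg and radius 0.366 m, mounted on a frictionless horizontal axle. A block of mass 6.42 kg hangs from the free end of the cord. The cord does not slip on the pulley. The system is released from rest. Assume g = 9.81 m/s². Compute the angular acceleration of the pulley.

α ≈ 18.5 rad/s²

I = MR² = (2.88)(0.366)² = 0.3858 kg·m².
Block: mg − T = ma. Pulley: TR = Iα. No-slip: a = αR, so T = (I/R²)a = 2.880·a.
Then mg = (m + 2.880)a, so a = (6.42)(9.81)/(6.42 + 2.880) = 6.772 m/s².
α = a/R = 6.772/0.366 = 18.50 rad/s².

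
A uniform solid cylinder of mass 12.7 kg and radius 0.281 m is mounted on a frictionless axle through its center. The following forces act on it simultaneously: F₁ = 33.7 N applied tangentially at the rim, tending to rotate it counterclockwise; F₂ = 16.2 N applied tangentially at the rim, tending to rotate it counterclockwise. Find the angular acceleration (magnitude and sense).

α ≈ 28.0 rad/s², counterclockwise

I = ½MR² = (1/2)(12.7)(0.281)² = 0.5014 kg·m².
Taking counterclockwise as positive: τ₁ = +(33.7)(0.281) = +9.470 N·m; τ₂ = +(16.2)(0.281) = +4.552 N·m.
Net torque τ = 14.02 N·m.
α = τ/I = 14.02/0.5014 = 27.97 rad/s².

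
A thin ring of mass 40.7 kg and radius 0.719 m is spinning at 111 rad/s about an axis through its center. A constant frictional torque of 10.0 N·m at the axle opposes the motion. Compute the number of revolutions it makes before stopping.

≈ 2060 revolutions

I = MR² = (40.7)(0.719)² = 21.04 kg·m².
The net torque has magnitude 10.0 N·m, opposing ω.
|α| = τ/I = 10.00/21.04 = 0.4753 rad/s² (deceleration).
ω² = ω₀² − 2|α|θ with ω = 0 ⇒ θ = ω₀²/(2|α|) = 12960 rad = 2063 rev.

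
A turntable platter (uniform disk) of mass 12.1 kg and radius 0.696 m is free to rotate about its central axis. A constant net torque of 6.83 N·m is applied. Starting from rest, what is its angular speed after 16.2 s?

ω ≈ 37.8 rad/s

I = ½MR² = (1/2)(12.1)(0.696)² = 2.931 kg·m².
α = τ/I = 6.83/2.931 = 2.330 rad/s².
ω = ω₀ + αt = 0 + (2.330)(16.2) = 37.75 rad/s.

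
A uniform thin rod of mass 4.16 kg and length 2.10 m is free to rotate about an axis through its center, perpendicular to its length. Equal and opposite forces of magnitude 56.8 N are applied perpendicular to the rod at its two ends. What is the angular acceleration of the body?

I = (1/12)ML² = (1/12)(4.16)(2.10)² = 1.529 kg·m².
The couple gives τ = F·(L/2) + F·(L/2) = F L = (56.8)(2.10) = 119.3 N·m.
Newton's second law for rotation, τ = Iα, gives α = τ/I = 119.3/1.529 = 78.02 rad/s².

α ≈ 78.0 rad/s²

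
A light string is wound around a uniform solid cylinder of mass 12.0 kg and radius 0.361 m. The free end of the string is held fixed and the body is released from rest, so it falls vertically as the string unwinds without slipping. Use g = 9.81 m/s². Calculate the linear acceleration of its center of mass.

Translation: Mg − T = Ma. Rotation about the center: TR = Iα with I = ½MR².
With a = αR: T = (I/R²)a = (1/2)M a, so Mg = (1 + 0.5000)Ma.
a = g/(1 + 0.5000) = 9.81/1.500 = 6.540 m/s².

a ≈ 6.54 m/s²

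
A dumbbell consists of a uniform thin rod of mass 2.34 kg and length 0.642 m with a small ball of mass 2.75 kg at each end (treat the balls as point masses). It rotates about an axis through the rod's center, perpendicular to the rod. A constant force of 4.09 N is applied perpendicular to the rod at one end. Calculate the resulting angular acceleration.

I_rod = (1/12)ML² = (1/12)(2.34)(0.642)² = 0.08037 kg·m².
I_balls = 2·m·(L/2)² = 2(2.75)(0.3210)² = 0.5667 kg·m².
Total I = 0.6471 kg·m².
τ = F·(L/2) = (4.09)(0.321) = 1.313 N·m.
α = τ/I = 1.313/0.6471 = 2.029 rad/s².

α ≈ 2.03 rad/s²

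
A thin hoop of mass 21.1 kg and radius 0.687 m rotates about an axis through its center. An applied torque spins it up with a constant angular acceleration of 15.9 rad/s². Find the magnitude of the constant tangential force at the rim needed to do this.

F ≈ 230 N

I = MR² = (21.1)(0.687)² = 9.959 kg·m².
The required torque is τ = Iα = (9.959)(15.90) = 158.3 N·m.
A tangential force at the rim gives τ = FR, so F = τ/R = 158.3/0.687 = 230.5 N.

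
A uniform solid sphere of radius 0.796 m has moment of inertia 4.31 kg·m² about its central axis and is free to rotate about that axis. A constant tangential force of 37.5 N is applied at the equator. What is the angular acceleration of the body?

τ = F R = (37.5)(0.796) = 29.85 N·m.
From τ = Iα: α = 29.85/4.310 = 6.926 rad/s².

α ≈ 6.93 rad/s²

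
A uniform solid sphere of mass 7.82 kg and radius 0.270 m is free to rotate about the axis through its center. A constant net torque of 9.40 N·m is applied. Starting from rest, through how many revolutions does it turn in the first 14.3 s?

I = (2/5)MR² = (2/5)(7.82)(0.270)² = 0.2280 kg·m².
α = τ/I = 9.40/0.2280 = 41.22 rad/s².
θ = ½αt² = ½(41.22)(14.3)² = 4215 rad.
Revolutions = θ/(2π) = 670.8.

≈ 671 revolutions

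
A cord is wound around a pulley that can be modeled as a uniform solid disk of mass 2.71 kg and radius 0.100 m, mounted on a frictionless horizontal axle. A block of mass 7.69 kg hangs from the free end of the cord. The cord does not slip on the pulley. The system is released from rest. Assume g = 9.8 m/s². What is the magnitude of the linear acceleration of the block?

I = ½MR² = (1/2)(2.71)(0.100)² = 0.01355 kg·m².
Block: mg − T = ma. Pulley: TR = Iα. No-slip: a = αR, so T = (I/R²)a = 1.355·a.
Then mg = (m + 1.355)a, so a = (7.69)(9.8)/(7.69 + 1.355) = 8.332 m/s².

a ≈ 8.33 m/s²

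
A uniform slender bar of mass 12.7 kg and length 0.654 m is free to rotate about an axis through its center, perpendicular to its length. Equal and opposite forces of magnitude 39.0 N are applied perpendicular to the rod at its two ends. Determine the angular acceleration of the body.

I = (1/12)ML² = (1/12)(12.7)(0.654)² = 0.4527 kg·m².
The couple gives τ = F·(L/2) + F·(L/2) = F L = (39.0)(0.654) = 25.51 N·m.
Newton's second law for rotation, τ = Iα, gives α = τ/I = 25.51/0.4527 = 56.35 rad/s².

α ≈ 56.3 rad/s²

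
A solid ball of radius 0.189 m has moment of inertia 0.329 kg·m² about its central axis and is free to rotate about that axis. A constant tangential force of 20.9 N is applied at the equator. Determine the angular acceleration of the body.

α ≈ 12.0 rad/s²

τ = F R = (20.9)(0.189) = 3.950 N·m.
From τ = Iα: α = 3.950/0.3290 = 12.01 rad/s².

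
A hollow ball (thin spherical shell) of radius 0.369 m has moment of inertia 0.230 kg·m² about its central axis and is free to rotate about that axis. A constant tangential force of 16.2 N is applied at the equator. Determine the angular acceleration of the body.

τ = F R = (16.2)(0.369) = 5.978 N·m.
From τ = Iα: α = 5.978/0.2300 = 25.99 rad/s².

α ≈ 26.0 rad/s²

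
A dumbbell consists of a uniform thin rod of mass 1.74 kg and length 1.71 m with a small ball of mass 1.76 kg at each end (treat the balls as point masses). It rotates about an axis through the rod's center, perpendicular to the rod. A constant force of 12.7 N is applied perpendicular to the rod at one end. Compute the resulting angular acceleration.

α ≈ 3.62 rad/s²

I_rod = (1/12)ML² = (1/12)(1.74)(1.71)² = 0.4240 kg·m².
I_balls = 2·m·(L/2)² = 2(1.76)(0.8550)² = 2.573 kg·m².
Total I = 2.997 kg·m².
τ = F·(L/2) = (12.7)(0.855) = 10.86 N·m.
α = τ/I = 10.86/2.997 = 3.623 rad/s².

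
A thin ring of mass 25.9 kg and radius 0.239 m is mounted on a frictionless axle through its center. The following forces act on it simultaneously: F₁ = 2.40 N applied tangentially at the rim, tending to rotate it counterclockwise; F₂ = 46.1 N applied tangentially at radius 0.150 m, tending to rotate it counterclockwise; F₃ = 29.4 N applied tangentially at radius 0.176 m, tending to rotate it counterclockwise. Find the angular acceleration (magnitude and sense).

α ≈ 8.56 rad/s², counterclockwise

I = MR² = (25.9)(0.239)² = 1.479 kg·m².
Taking counterclockwise as positive: τ₁ = +(2.40)(0.239) = +0.5736 N·m; τ₂ = +(46.1)(0.150) = +6.915 N·m; τ₃ = +(29.4)(0.176) = +5.174 N·m.
Net torque τ = 12.66 N·m.
α = τ/I = 12.66/1.479 = 8.559 rad/s².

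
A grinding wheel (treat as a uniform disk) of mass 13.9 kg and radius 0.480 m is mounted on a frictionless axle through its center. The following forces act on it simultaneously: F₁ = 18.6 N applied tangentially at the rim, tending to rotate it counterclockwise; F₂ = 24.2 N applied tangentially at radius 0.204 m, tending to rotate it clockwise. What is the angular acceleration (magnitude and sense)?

α ≈ 2.49 rad/s², counterclockwise

I = ½MR² = (1/2)(13.9)(0.480)² = 1.601 kg·m².
Taking counterclockwise as positive: τ₁ = +(18.6)(0.480) = +8.928 N·m; τ₂ = −(24.2)(0.204) = −4.937 N·m.
Net torque τ = 3.991 N·m.
α = τ/I = 3.991/1.601 = 2.493 rad/s².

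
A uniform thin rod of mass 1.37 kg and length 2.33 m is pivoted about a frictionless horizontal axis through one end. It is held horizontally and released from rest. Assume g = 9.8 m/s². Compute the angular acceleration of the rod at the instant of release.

About the pivot, I = (1/3)ML² = (1/3)(1.37)(2.33)² = 2.479 kg·m².
The weight acts at the center, a distance L/2 = 1.165 m from the pivot; τ = Mg(L/2) = 15.64 N·m.
α = τ/I = 15.64/2.479 = 6.309 rad/s².
(Equivalently α = (3g/(2L)) = 6.309 rad/s².)

α ≈ 6.31 rad/s²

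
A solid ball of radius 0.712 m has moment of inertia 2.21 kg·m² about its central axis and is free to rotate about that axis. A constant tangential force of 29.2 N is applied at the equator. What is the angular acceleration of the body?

τ = F R = (29.2)(0.712) = 20.79 N·m.
Newton's second law for rotation, τ = Iα, gives α = τ/I = 20.79/2.210 = 9.407 rad/s².

α ≈ 9.41 rad/s²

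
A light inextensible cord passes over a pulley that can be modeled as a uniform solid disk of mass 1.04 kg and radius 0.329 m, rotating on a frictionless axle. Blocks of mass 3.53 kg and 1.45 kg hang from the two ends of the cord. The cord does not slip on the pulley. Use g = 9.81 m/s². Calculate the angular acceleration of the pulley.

α ≈ 11.3 rad/s²

I = ½MR² = (1/2)(1.04)(0.329)² = 0.05629 kg·m².
Heavier block: m₁g − T₁ = m₁a. Lighter block: T₂ − m₂g = m₂a.
Pulley: (T₁ − T₂)R = Iα = I(a/R), so T₁ − T₂ = (I/R²)a = (1/2)M_p a = 0.5200·a.
Adding the three: (m₁ − m₂)g = (m₁ + m₂ + 0.5200)a, so a = (3.53 − 1.45)(9.81)/(3.53 + 1.45 + 0.5200) = 3.710 m/s².
α = a/R = 3.710/0.329 = 11.28 rad/s².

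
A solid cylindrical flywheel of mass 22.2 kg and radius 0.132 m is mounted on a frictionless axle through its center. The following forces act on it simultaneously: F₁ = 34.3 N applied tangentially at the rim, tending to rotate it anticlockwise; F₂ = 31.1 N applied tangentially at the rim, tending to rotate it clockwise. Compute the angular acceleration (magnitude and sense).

α ≈ 2.18 rad/s², anticlockwise

I = ½MR² = (1/2)(22.2)(0.132)² = 0.1934 kg·m².
Taking anticlockwise as positive: τ₁ = +(34.3)(0.132) = +4.528 N·m; τ₂ = −(31.1)(0.132) = −4.105 N·m.
Net torque τ = 0.4224 N·m.
α = τ/I = 0.4224/0.1934 = 2.184 rad/s².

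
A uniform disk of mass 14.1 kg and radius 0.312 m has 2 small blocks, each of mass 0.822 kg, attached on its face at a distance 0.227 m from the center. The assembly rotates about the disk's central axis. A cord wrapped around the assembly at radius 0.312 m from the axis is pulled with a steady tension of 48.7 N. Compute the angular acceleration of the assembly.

I_disk = ½MR² = ½(14.1)(0.312)² = 0.6863 kg·m².
I_blocks = 2·m·r² = 2(0.822)(0.227)² = 0.08471 kg·m².
Total I = 0.7710 kg·m².
τ = F r = (48.7)(0.312) = 15.19 N·m.
α = τ/I = 15.19/0.7710 = 19.71 rad/s².

α ≈ 19.7 rad/s²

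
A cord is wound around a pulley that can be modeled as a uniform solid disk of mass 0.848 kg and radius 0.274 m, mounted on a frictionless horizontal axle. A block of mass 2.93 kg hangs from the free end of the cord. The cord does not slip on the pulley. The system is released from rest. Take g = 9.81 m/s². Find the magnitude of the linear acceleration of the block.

I = ½MR² = (1/2)(0.848)(0.274)² = 0.03183 kg·m².
Block: mg − T = ma. Pulley: TR = Iα. No-slip: a = αR, so T = (I/R²)a = 0.4240·a.
Then mg = (m + 0.4240)a, so a = (2.93)(9.81)/(2.93 + 0.4240) = 8.570 m/s².

a ≈ 8.57 m/s²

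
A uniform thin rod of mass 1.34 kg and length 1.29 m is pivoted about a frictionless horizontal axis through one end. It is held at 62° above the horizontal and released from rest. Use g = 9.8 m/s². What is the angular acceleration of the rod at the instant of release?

α ≈ 5.35 rad/s²

About the pivot, I = (1/3)ML² = (1/3)(1.34)(1.29)² = 0.7433 kg·m².
The weight acts at the center, a distance L/2 = 0.6450 m from the pivot; τ = Mg(L/2) cos 62° = 3.976 N·m.
α = τ/I = 3.976/0.7433 = 5.350 rad/s².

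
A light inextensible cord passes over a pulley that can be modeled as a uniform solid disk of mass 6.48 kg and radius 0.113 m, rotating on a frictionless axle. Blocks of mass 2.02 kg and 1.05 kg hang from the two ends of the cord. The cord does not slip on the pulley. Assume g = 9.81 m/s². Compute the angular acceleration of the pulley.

α ≈ 13.3 rad/s²

I = ½MR² = (1/2)(6.48)(0.113)² = 0.04137 kg·m².
Heavier block: m₁g − T₁ = m₁a. Lighter block: T₂ − m₂g = m₂a.
Pulley: (T₁ − T₂)R = Iα = I(a/R), so T₁ − T₂ = (I/R²)a = (1/2)M_p a = 3.240·a.
Adding the three: (m₁ − m₂)g = (m₁ + m₂ + 3.240)a, so a = (2.02 − 1.05)(9.81)/(2.02 + 1.05 + 3.240) = 1.508 m/s².
α = a/R = 1.508/0.113 = 13.35 rad/s².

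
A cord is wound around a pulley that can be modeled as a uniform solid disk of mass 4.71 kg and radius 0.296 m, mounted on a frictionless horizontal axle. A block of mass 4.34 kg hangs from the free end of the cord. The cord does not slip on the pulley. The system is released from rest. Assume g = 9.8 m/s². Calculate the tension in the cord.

I = ½MR² = (1/2)(4.71)(0.296)² = 0.2063 kg·m².
Block: mg − T = ma. Pulley: TR = Iα. No-slip: a = αR, so T = (I/R²)a = 2.355·a.
Then mg = (m + 2.355)a, so a = (4.34)(9.8)/(4.34 + 2.355) = 6.353 m/s².
T = 2.355·a = 14.96 N.

T ≈ 15.0 N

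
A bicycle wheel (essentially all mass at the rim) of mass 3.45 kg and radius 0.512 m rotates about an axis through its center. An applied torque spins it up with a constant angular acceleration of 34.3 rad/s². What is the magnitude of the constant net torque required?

τ ≈ 31.0 N·m

I = MR² = (3.45)(0.512)² = 0.9044 kg·m².
τ = Iα = (0.9044)(34.30) = 31.02 N·m.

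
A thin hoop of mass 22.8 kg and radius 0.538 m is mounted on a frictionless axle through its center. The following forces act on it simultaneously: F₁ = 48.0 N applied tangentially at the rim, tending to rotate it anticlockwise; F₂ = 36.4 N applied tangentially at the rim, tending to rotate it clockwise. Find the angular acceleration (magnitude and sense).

α ≈ 0.946 rad/s², anticlockwise

I = MR² = (22.8)(0.538)² = 6.599 kg·m².
Taking anticlockwise as positive: τ₁ = +(48.0)(0.538) = +25.82 N·m; τ₂ = −(36.4)(0.538) = −19.58 N·m.
Net torque τ = 6.241 N·m.
α = τ/I = 6.241/6.599 = 0.9457 rad/s².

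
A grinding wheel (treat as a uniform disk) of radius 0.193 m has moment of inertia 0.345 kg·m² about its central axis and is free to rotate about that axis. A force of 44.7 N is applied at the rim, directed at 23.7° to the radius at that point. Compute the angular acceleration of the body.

α ≈ 10.1 rad/s²

Only the tangential component produces torque: τ = F R sinθ = (44.7)(0.193) sin 23.7° = 3.468 N·m.
Newton's second law for rotation, τ = Iα, gives α = τ/I = 3.468/0.3450 = 10.05 rad/s².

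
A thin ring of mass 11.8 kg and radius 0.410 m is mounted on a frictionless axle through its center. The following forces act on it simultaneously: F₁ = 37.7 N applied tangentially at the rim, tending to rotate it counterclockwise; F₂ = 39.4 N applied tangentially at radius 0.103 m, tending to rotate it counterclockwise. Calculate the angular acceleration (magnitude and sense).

I = MR² = (11.8)(0.410)² = 1.984 kg·m².
Taking counterclockwise as positive: τ₁ = +(37.7)(0.410) = +15.46 N·m; τ₂ = +(39.4)(0.103) = +4.058 N·m.
Net torque τ = 19.52 N·m.
α = τ/I = 19.52/1.984 = 9.838 rad/s².

α ≈ 9.84 rad/s², counterclockwise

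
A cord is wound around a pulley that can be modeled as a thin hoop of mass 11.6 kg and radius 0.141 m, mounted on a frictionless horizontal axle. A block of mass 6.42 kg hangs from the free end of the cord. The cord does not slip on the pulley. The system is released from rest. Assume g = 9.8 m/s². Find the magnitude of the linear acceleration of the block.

a ≈ 3.49 m/s²

I = MR² = (11.6)(0.141)² = 0.2306 kg·m².
Block: mg − T = ma. Pulley: TR = Iα. No-slip: a = αR, so T = (I/R²)a = 11.60·a.
Then mg = (m + 11.60)a, so a = (6.42)(9.8)/(6.42 + 11.60) = 3.491 m/s².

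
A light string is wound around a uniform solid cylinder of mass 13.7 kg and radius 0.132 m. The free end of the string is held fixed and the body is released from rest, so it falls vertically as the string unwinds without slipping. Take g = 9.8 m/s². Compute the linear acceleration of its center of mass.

a ≈ 6.53 m/s²

Translation: Mg − T = Ma. Rotation about the center: TR = Iα with I = ½MR².
With a = αR: T = (I/R²)a = (1/2)M a, so Mg = (1 + 0.5000)Ma.
a = g/(1 + 0.5000) = 9.8/1.500 = 6.533 m/s².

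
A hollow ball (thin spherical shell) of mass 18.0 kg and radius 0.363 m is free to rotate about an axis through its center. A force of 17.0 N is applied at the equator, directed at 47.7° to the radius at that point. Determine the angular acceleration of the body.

I = (2/3)MR² = (2/3)(18.0)(0.363)² = 1.581 kg·m².
Only the tangential component produces torque: τ = F R sinθ = (17.0)(0.363) sin 47.7° = 4.564 N·m.
From τ = Iα: α = 4.564/1.581 = 2.887 rad/s².

α ≈ 2.89 rad/s²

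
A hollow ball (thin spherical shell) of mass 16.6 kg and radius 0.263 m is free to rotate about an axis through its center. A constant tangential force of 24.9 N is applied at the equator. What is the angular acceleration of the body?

α ≈ 8.56 rad/s²

I = (2/3)MR² = (2/3)(16.6)(0.263)² = 0.7655 kg·m².
τ = F R = (24.9)(0.263) = 6.549 N·m.
From τ = Iα: α = 6.549/0.7655 = 8.555 rad/s².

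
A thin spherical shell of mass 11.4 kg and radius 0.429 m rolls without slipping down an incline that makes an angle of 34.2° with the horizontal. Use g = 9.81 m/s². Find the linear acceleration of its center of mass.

a ≈ 3.31 m/s²

Translation along the incline: Mg sinθ − f = Ma.
Rotation about the center: fR = Iα with I = (2/3)MR². No-slip gives a = αR, so f = (I/R²)a = (2/3)M a.
Substituting: Mg sinθ = (1 + 0.6667)Ma, so a = g sinθ/(1 + 0.6667) = (9.81) sin 34.2° / 1.667 = 3.308 m/s².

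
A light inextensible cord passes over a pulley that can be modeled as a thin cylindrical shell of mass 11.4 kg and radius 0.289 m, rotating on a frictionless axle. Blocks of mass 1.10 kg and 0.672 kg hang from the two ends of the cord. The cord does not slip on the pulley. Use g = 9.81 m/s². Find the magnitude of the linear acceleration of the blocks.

I = MR² = (11.4)(0.289)² = 0.9521 kg·m².
Heavier block: m₁g − T₁ = m₁a. Lighter block: T₂ − m₂g = m₂a.
Pulley: (T₁ − T₂)R = Iα = I(a/R), so T₁ − T₂ = (I/R²)a = 1·M_p a = 11.40·a.
Adding the three: (m₁ − m₂)g = (m₁ + m₂ + 11.40)a, so a = (1.10 − 0.672)(9.81)/(1.10 + 0.672 + 11.40) = 0.3188 m/s².

a ≈ 0.319 m/s²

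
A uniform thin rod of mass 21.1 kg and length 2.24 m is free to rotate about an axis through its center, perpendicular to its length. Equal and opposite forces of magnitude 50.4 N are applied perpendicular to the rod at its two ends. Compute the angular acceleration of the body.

I = (1/12)ML² = (1/12)(21.1)(2.24)² = 8.823 kg·m².
The couple gives τ = F·(L/2) + F·(L/2) = F L = (50.4)(2.24) = 112.9 N·m.
From τ = Iα: α = 112.9/8.823 = 12.80 rad/s².

α ≈ 12.8 rad/s²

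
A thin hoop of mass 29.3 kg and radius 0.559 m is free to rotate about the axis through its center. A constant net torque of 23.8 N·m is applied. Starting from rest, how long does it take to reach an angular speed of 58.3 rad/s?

I = MR² = (29.3)(0.559)² = 9.156 kg·m².
α = τ/I = 23.8/9.156 = 2.599 rad/s².
ω = αt ⇒ t = ω/α = 58.3/2.599 = 22.43 s.

t ≈ 22.4 s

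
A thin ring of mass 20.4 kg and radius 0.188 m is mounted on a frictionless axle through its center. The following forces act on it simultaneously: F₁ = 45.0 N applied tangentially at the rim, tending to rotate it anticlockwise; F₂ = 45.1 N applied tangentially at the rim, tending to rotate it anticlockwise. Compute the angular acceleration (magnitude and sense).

α ≈ 23.5 rad/s², anticlockwise

I = MR² = (20.4)(0.188)² = 0.7210 kg·m².
Taking anticlockwise as positive: τ₁ = +(45.0)(0.188) = +8.460 N·m; τ₂ = +(45.1)(0.188) = +8.479 N·m.
Net torque τ = 16.94 N·m.
α = τ/I = 16.94/0.7210 = 23.49 rad/s².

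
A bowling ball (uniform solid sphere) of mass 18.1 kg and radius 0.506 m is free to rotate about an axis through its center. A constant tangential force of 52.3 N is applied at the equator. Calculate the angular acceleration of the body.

α ≈ 14.3 rad/s²

I = (2/5)MR² = (2/5)(18.1)(0.506)² = 1.854 kg·m².
τ = F R = (52.3)(0.506) = 26.46 N·m.
Newton's second law for rotation, τ = Iα, gives α = τ/I = 26.46/1.854 = 14.28 rad/s².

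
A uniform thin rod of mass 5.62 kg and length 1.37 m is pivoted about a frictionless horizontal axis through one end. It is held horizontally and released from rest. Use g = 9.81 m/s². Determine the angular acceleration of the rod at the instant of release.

About the pivot, I = (1/3)ML² = (1/3)(5.62)(1.37)² = 3.516 kg·m².
The weight acts at the center, a distance L/2 = 0.6850 m from the pivot; τ = Mg(L/2) = 37.77 N·m.
α = τ/I = 37.77/3.516 = 10.74 rad/s².

α ≈ 10.7 rad/s²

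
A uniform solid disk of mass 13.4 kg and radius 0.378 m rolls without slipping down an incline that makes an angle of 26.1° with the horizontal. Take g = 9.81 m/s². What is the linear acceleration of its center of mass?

a ≈ 2.88 m/s²

Translation along the incline: Mg sinθ − f = Ma.
Rotation about the center: fR = Iα with I = ½MR². No-slip gives a = αR, so f = (I/R²)a = (1/2)M a.
Substituting: Mg sinθ = (1 + 0.5000)Ma, so a = g sinθ/(1 + 0.5000) = (9.81) sin 26.1° / 1.500 = 2.877 m/s².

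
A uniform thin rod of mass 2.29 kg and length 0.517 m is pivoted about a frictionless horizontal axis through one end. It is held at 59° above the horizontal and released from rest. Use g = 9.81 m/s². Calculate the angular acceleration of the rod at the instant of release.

α ≈ 14.7 rad/s²

About the pivot, I = (1/3)ML² = (1/3)(2.29)(0.517)² = 0.2040 kg·m².
The weight acts at the center, a distance L/2 = 0.2585 m from the pivot; τ = Mg(L/2) cos 59° = 2.991 N·m.
α = τ/I = 2.991/0.2040 = 14.66 rad/s².
(Equivalently α = (3g/(2L)) cos 59° = 14.66 rad/s².)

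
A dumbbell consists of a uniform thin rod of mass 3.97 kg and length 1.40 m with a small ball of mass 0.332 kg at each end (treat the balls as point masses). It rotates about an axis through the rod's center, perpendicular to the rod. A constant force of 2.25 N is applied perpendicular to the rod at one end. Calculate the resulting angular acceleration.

α ≈ 1.62 rad/s²

I_rod = (1/12)ML² = (1/12)(3.97)(1.40)² = 0.6484 kg·m².
I_balls = 2·m·(L/2)² = 2(0.332)(0.7000)² = 0.3254 kg·m².
Total I = 0.9738 kg·m².
τ = F·(L/2) = (2.25)(0.700) = 1.575 N·m.
α = τ/I = 1.575/0.9738 = 1.617 rad/s².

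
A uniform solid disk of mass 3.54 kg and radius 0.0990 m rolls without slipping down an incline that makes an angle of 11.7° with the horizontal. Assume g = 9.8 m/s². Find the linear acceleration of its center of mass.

a ≈ 1.32 m/s²

Translation along the incline: Mg sinθ − f = Ma.
Rotation about the center: fR = Iα with I = ½MR². No-slip gives a = αR, so f = (I/R²)a = (1/2)M a.
Substituting: Mg sinθ = (1 + 0.5000)Ma, so a = g sinθ/(1 + 0.5000) = (9.8) sin 11.7° / 1.500 = 1.325 m/s².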